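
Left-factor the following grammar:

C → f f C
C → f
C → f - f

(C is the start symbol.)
Left-factoring transforms A → αβ₁ | αβ₂ into A → αA' and A' → β₁ | β₂
(α is the longest common prefix among the alternatives). Repeat until
no nonterminal has two alternatives with a common prefix.

Round 1: C has alternatives sharing prefix 'f'. Introduce C': C → f C'
  Add: C' → f C
  Add: C' → ε
  Add: C' → - f

No remaining common prefixes — done.

Resulting grammar:
C → f C'
C' → f C
C' → ε
C' → - f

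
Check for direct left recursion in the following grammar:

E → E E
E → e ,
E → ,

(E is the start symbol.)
Yes, E is left-recursive

E → E E: LEFT RECURSIVE (starts with E)
E → e ,: starts with e
E → ,: starts with ','

The grammar has direct left recursion on: E.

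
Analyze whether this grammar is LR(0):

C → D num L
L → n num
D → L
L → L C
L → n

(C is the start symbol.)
A grammar is LR(0) if no state in the canonical LR(0) collection has:
  - both a shift item (dot before a terminal) and a complete item (shift-reduce conflict), or
  - two or more complete items (reduce-reduce conflict; the accept item [C' → C .] counts as a complete item here).

Augment with C' → C and build the canonical LR(0) collection (I0 = CLOSURE({[C' → . C]}), then GOTO on every symbol after a dot until no new states appear). It has 9 states:
  I0: { [C → . D num L], [C' → . C], [D → . L], [L → . L C], [L → . n num], [L → . n] }  — shift
  I1: { [C' → C .] }  — accept
  I2: { [C → D . num L] }  — shift
  I3: { [C → . D num L], [D → . L], [D → L .], [L → . L C], [L → . n num], [L → . n], [L → L . C] }  — shift, reduce
  I4: { [L → n . num], [L → n .] }  — shift, reduce
  I5: { [L → n num .] }  — reduce
  I6: { [L → L C .] }  — reduce
  I7: { [C → D num . L], [L → . L C], [L → . n num], [L → . n] }  — shift
  I8: { [C → . D num L], [C → D num L .], [D → . L], [L → . L C], [L → . n num], [L → . n], [L → L . C] }  — shift, reduce

Conflict in state I3:
  Shift-reduce conflict between [D → L .] and [L → . n]
So the grammar is NOT LR(0).

Answer: No. Shift-reduce conflict between [D → L .] and [L → . n]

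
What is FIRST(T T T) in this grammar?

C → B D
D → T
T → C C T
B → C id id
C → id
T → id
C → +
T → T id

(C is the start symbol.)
FIRST sets of the non-terminals involved (from the grammar, by fixed-point iteration):
  FIRST(T) = { '+', 'id' }

To compute FIRST(T T T), process the symbols left to right:
Symbol T is a non-terminal. Add FIRST(T) \ {ε} = { '+', 'id' }
T is not nullable (ε ∉ FIRST(T)), so stop here.
FIRST(T T T) = { '+', 'id' }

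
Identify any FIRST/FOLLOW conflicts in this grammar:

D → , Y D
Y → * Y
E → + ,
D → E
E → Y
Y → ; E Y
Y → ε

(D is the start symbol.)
Yes. Y → '*' Y with FOLLOW(Y) on { '*' }; Y → ';' E Y with FOLLOW(Y) on { ';' }; E → '+' ',' with FOLLOW(E) on { '+' }

A FIRST/FOLLOW conflict occurs when a non-terminal N has a nullable alternative N → β (β ⇒* ε) and another alternative N → α with FIRST(α) ∩ FOLLOW(N) ≠ ∅: on such a lookahead the parser cannot decide between expanding α and letting N vanish via β.

Nullable non-terminals: D, E, Y.
FIRST sets used below: FIRST(E) = { '*', '+', ';', ε }, FIRST(Y) = { '*', ';', ε }

D: nullable alternative(s) D → E; FOLLOW(D) = { $ }
  D → , Y D: FIRST \ {ε} = { ',' } — disjoint from FOLLOW(D)
  D → E: FIRST \ {ε} = { '*', '+', ';' } — this is the only nullable alternative, skip

E: nullable alternative(s) E → Y; FOLLOW(E) = { $, '*', '+', ',', ';' }
  E → + ,: FIRST \ {ε} = { '+' } — overlaps FOLLOW(E) on { '+' }: CONFLICT
  E → Y: FIRST \ {ε} = { '*', ';' } — this is the only nullable alternative, skip

Y: nullable alternative(s) Y → ε; FOLLOW(Y) = { $, '*', '+', ',', ';' }
  Y → * Y: FIRST \ {ε} = { '*' } — overlaps FOLLOW(Y) on { '*' }: CONFLICT
  Y → ; E Y: FIRST \ {ε} = { ';' } — overlaps FOLLOW(Y) on { ';' }: CONFLICT
  Y → ε: FIRST \ {ε} = { } — this is the only nullable alternative, skip

So the grammar has 3 FIRST/FOLLOW conflicts (marked CONFLICT above).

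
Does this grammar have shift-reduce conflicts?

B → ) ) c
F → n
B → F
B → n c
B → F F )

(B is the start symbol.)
A shift-reduce conflict occurs when an LR(0) state has both:
  - a complete (reduce) item [A → α .] (dot at the end), and
  - a shift item [B → β . c γ] (dot before a terminal).

Augment with B' → B and build the canonical LR(0) collection (I0 = CLOSURE({[B' → . B]}), then GOTO on every symbol after a dot until no new states appear). It has 11 states:
  I0: { [B → . ) ) c], [B → . F F )], [B → . F], [B → . n c], [B' → . B], [F → . n] }  — shift
  I1: { [B → ) . ) c] }  — shift
  I2: { [B' → B .] }  — accept
  I3: { [B → F . F )], [B → F .], [F → . n] }  — shift, reduce
  I4: { [B → n . c], [F → n .] }  — shift, reduce
  I5: { [B → n c .] }  — reduce
  I6: { [B → F F . )] }  — shift
  I7: { [F → n .] }  — reduce
  I8: { [B → F F ) .] }  — reduce
  I9: { [B → ) ) . c] }  — shift
  I10: { [B → ) ) c .] }  — reduce

I3 contains reduce item [B → F .] and shift item [F → . n] — shift-reduce conflict.
I4 contains reduce item [F → n .] and shift item [B → n . c] — shift-reduce conflict.

Answer: Yes — I3: [B → F .] vs [F → . n]; I4: [F → n .] vs [B → n . c]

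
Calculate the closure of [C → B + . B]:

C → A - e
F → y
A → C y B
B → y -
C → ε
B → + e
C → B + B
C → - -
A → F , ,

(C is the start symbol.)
{ [B → . + e], [B → . y -], [C → B + . B] }

To compute CLOSURE, for each item [A → α.Bβ] where B is a non-terminal, add [B → .γ] for all productions B → γ; repeat for the newly added items until nothing changes.

Start with: [C → B + . B]
  [C → B + . B] has the dot before B: add [B → . y -], [B → . + e]
No further items can be added.

CLOSURE = { [B → . + e], [B → . y -], [C → B + . B] }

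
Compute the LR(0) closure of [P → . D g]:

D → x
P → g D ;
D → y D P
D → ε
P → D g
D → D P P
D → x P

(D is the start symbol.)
To compute CLOSURE, for each item [A → α.Bβ] where B is a non-terminal, add [B → .γ] for all productions B → γ; repeat for the newly added items until nothing changes.

Start with: [P → . D g]
  [P → . D g] has the dot before D: add [D → . x], [D → . y D P], [D → .], [D → . D P P], [D → . x P]
No further items can be added.

CLOSURE = { [D → . D P P], [D → . x P], [D → . x], [D → . y D P], [D → .], [P → . D g] }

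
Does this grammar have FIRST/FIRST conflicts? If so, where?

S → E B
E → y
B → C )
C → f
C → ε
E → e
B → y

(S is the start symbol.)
FIRST sets of the non-terminals at (or reachable through a nullable prefix from) the front of some alternative:
  FIRST(C) = { 'f', ε }

Productions for E:
  E → y: FIRST = { 'y' }
  E → e: FIRST = { 'e' }
Productions for B:
  B → C ): FIRST = { ')', 'f' }
  B → y: FIRST = { 'y' }
Productions for C:
  C → f: FIRST = { 'f' }
  C → ε: FIRST = { ε }
S has only one production, so no FIRST/FIRST conflict is possible there.

All alternatives of each non-terminal have pairwise disjoint FIRST sets.

Answer: No FIRST/FIRST conflicts.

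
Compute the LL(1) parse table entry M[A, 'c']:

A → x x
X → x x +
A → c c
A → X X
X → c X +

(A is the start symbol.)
A → c c, A → X X

To find M[A, 'c'], we find productions for A where 'c' is in the predict set (PREDICT(N → α) = (FIRST(α) \ {ε}) ∪ (FOLLOW(N) if α ⇒* ε)).

Relevant sets:
  FIRST(X) = { 'c', 'x' }

A → x x: PREDICT = { 'x' }
A → c c: PREDICT = { 'c' }
  'c' is in predict set, so this production goes in M[A, 'c']
A → X X: PREDICT = { 'c', 'x' }
  'c' is in predict set, so this production goes in M[A, 'c']

M[A, 'c'] = A → c c, A → X X  (a multiply-defined cell — the grammar is not LL(1))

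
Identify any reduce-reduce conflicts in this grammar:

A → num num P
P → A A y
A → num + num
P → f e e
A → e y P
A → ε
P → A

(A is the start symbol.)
Augment with A' → A and build the canonical LR(0) collection (I0 = CLOSURE({[A' → . A]}), then GOTO on every symbol after a dot until no new states appear). It has 16 states:
  I0: { [A → . e y P], [A → . num + num], [A → . num num P], [A → .], [A' → . A] }  — shift, reduce
  I1: { [A' → A .] }  — accept
  I2: { [A → e . y P] }  — shift
  I3: { [A → num . + num], [A → num . num P] }  — shift
  I4: { [A → num + . num] }  — shift
  I5: { [A → . e y P], [A → . num + num], [A → . num num P], [A → .], [A → num num . P], [P → . A A y], [P → . A], [P → . f e e] }  — shift, reduce
  I6: { [A → . e y P], [A → . num + num], [A → . num num P], [A → .], [P → A . A y], [P → A .] }  — shift, 2 reduces
  I7: { [A → num num P .] }  — reduce
  I8: { [P → f . e e] }  — shift
  I9: { [P → f e . e] }  — shift
  I10: { [P → f e e .] }  — reduce
  I11: { [P → A A . y] }  — shift
  I12: { [P → A A y .] }  — reduce
  I13: { [A → num + num .] }  — reduce
  I14: { [A → . e y P], [A → . num + num], [A → . num num P], [A → .], [A → e y . P], [P → . A A y], [P → . A], [P → . f e e] }  — shift, reduce
  I15: { [A → e y P .] }  — reduce

I6 contains complete items [A → .], [P → A .] — reduce-reduce conflict.

Answer: Yes — I6: [A → .] vs [P → A .]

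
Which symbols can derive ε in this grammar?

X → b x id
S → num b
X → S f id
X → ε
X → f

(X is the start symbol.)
{ 'X' }

A non-terminal is nullable if it can derive ε (the empty string): either it has an ε-production, or it has a production whose right-hand side consists entirely of nullable non-terminals.

ε-productions: X → ε
So X is immediately nullable.
No further non-terminal can be added: every production for the remaining non-terminals contains a terminal or a non-nullable non-terminal.
Nullable = { 'X' }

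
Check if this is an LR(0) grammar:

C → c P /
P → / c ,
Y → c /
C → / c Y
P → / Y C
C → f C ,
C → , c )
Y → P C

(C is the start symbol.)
Yes, the grammar is LR(0)

Augment with C' → C and build the canonical LR(0) collection (I0 = CLOSURE({[C' → . C]}), then GOTO on every symbol after a dot until no new states appear). It has 23 states:
  I0: { [C → . , c )], [C → . / c Y], [C → . c P /], [C → . f C ,], [C' → . C] }  — shift
  I1: { [C → , . c )] }  — shift
  I2: { [C → / . c Y] }  — shift
  I3: { [C' → C .] }  — accept
  I4: { [C → c . P /], [P → . / Y C], [P → . / c ,] }  — shift
  I5: { [C → . , c )], [C → . / c Y], [C → . c P /], [C → . f C ,], [C → f . C ,] }  — shift
  I6: { [C → f C . ,] }  — shift
  I7: { [C → f C , .] }  — reduce
  I8: { [P → . / Y C], [P → . / c ,], [P → / . Y C], [P → / . c ,], [Y → . P C], [Y → . c /] }  — shift
  I9: { [C → c P . /] }  — shift
  I10: { [C → c P / .] }  — reduce
  I11: { [C → . , c )], [C → . / c Y], [C → . c P /], [C → . f C ,], [Y → P . C] }  — shift
  I12: { [C → . , c )], [C → . / c Y], [C → . c P /], [C → . f C ,], [P → / Y . C] }  — shift
  I13: { [P → / c . ,], [Y → c . /] }  — shift
  I14: { [P → / c , .] }  — reduce
  I15: { [Y → c / .] }  — reduce
  I16: { [P → / Y C .] }  — reduce
  I17: { [Y → P C .] }  — reduce
  I18: { [C → / c . Y], [P → . / Y C], [P → . / c ,], [Y → . P C], [Y → . c /] }  — shift
  I19: { [C → / c Y .] }  — reduce
  I20: { [Y → c . /] }  — shift
  I21: { [C → , c . )] }  — shift
  I22: { [C → , c ) .] }  — reduce

Every state is either a pure shift/goto state or contains exactly one complete item and nothing to shift — no conflicts. The grammar is LR(0).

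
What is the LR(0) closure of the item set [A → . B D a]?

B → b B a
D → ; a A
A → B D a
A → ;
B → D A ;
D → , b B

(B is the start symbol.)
To compute CLOSURE, for each item [A → α.Bβ] where B is a non-terminal, add [B → .γ] for all productions B → γ; repeat for the newly added items until nothing changes.

Start with: [A → . B D a]
  [A → . B D a] has the dot before B: add [B → . b B a], [B → . D A ;]
  [B → . D A ;] has the dot before D: add [D → . ; a A], [D → . , b B]
No further items can be added.

CLOSURE = { [A → . B D a], [B → . D A ;], [B → . b B a], [D → . , b B], [D → . ; a A] }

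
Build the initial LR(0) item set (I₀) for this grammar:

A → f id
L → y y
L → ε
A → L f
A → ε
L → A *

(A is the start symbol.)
{ [A → . L f], [A → . f id], [A → .], [A' → . A], [L → . A *], [L → . y y], [L → .] }

First, augment the grammar with A' → A
I₀ = CLOSURE({ [A' → . A] }):
  [A' → . A] has the dot before A: add [A → . f id], [A → . L f], [A → .]
  [A → . L f] has the dot before L: add [L → . y y], [L → .], [L → . A *]
No further items can be added.

I₀ = { [A → . L f], [A → . f id], [A → .], [A' → . A], [L → . A *], [L → . y y], [L → .] }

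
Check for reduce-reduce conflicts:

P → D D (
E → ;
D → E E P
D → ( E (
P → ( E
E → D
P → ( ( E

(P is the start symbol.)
A reduce-reduce conflict occurs when an LR(0) state has two complete items [A → α .] and [B → β .] — both call for a reduction, and with no lookahead the parser cannot choose between them.

Augment with P' → P and build the canonical LR(0) collection (I0 = CLOSURE({[P' → . P]}), then GOTO on every symbol after a dot until no new states appear). It has 17 states:
  I0: { [D → . ( E (], [D → . E E P], [E → . ;], [E → . D], [P → . ( ( E], [P → . ( E], [P → . D D (], [P' → . P] }  — shift
  I1: { [D → ( . E (], [D → . ( E (], [D → . E E P], [E → . ;], [E → . D], [P → ( . ( E], [P → ( . E] }  — shift
  I2: { [E → ; .] }  — reduce
  I3: { [D → . ( E (], [D → . E E P], [E → . ;], [E → . D], [E → D .], [P → D . D (] }  — shift, reduce
  I4: { [D → . ( E (], [D → . E E P], [D → E . E P], [E → . ;], [E → . D] }  — shift
  I5: { [P' → P .] }  — accept
  I6: { [D → ( . E (], [D → . ( E (], [D → . E E P], [E → . ;], [E → . D] }  — shift
  I7: { [E → D .] }  — reduce
  I8: { [D → . ( E (], [D → . E E P], [D → E . E P], [D → E E . P], [E → . ;], [E → . D], [P → . ( ( E], [P → . ( E], [P → . D D (] }  — shift
  I9: { [D → E E P .] }  — reduce
  I10: { [D → ( E . (], [D → . ( E (], [D → . E E P], [D → E . E P], [E → . ;], [E → . D] }  — shift
  I11: { [D → ( . E (], [D → ( E ( .], [D → . ( E (], [D → . E E P], [E → . ;], [E → . D] }  — shift, reduce
  I12: { [E → D .], [P → D D . (] }  — shift, reduce
  I13: { [P → D D ( .] }  — reduce
  I14: { [D → ( . E (], [D → . ( E (], [D → . E E P], [E → . ;], [E → . D], [P → ( ( . E] }  — shift
  I15: { [D → ( E . (], [D → . ( E (], [D → . E E P], [D → E . E P], [E → . ;], [E → . D], [P → ( E .] }  — shift, reduce
  I16: { [D → ( E . (], [D → . ( E (], [D → . E E P], [D → E . E P], [E → . ;], [E → . D], [P → ( ( E .] }  — shift, reduce

No state contains more than one complete item.

Answer: No reduce-reduce conflicts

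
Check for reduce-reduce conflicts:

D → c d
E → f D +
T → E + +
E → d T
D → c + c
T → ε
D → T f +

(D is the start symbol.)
No reduce-reduce conflicts

A reduce-reduce conflict occurs when an LR(0) state has two complete items [A → α .] and [B → β .] — both call for a reduction, and with no lookahead the parser cannot choose between them.

Augment with D' → D and build the canonical LR(0) collection (I0 = CLOSURE({[D' → . D]}), then GOTO on every symbol after a dot until no new states appear). It has 17 states:
  I0: { [D → . T f +], [D → . c + c], [D → . c d], [D' → . D], [E → . d T], [E → . f D +], [T → . E + +], [T → .] }  — shift, reduce
  I1: { [D' → D .] }  — accept
  I2: { [T → E . + +] }  — shift
  I3: { [D → T . f +] }  — shift
  I4: { [D → c . + c], [D → c . d] }  — shift
  I5: { [E → . d T], [E → . f D +], [E → d . T], [T → . E + +], [T → .] }  — shift, reduce
  I6: { [D → . T f +], [D → . c + c], [D → . c d], [E → . d T], [E → . f D +], [E → f . D +], [T → . E + +], [T → .] }  — shift, reduce
  I7: { [E → f D . +] }  — shift
  I8: { [E → f D + .] }  — reduce
  I9: { [E → d T .] }  — reduce
  I10: { [D → c + . c] }  — shift
  I11: { [D → c d .] }  — reduce
  I12: { [D → c + c .] }  — reduce
  I13: { [D → T f . +] }  — shift
  I14: { [D → T f + .] }  — reduce
  I15: { [T → E + . +] }  — shift
  I16: { [T → E + + .] }  — reduce

No state contains more than one complete item.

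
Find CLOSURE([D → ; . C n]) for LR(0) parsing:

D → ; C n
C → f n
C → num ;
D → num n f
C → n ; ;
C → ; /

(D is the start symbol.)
Start with: [D → ; . C n]
  [D → ; . C n] has the dot before C: add [C → . f n], [C → . num ;], [C → . n ; ;], [C → . ; /]
No further items can be added.

CLOSURE = { [C → . ; /], [C → . f n], [C → . n ; ;], [C → . num ;], [D → ; . C n] }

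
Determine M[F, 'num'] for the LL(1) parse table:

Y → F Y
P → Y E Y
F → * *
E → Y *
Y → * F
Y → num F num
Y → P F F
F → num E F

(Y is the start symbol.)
To find M[F, 'num'], we find productions for F where 'num' is in the predict set (PREDICT(N → α) = (FIRST(α) \ {ε}) ∪ (FOLLOW(N) if α ⇒* ε)).

F → * *: PREDICT = { '*' }
F → num E F: PREDICT = { 'num' }
  'num' is in predict set, so this production goes in M[F, 'num']

M[F, 'num'] = F → num E F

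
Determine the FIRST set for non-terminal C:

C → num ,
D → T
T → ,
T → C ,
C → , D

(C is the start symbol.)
{ ',', 'num' }

To compute FIRST(C), examine every production with C on the left-hand side, reading each right-hand side left to right until a non-nullable symbol is reached.

From C → num ,:
  - num is a terminal: add 'num' and stop
From C → , D:
  - ',' is a terminal: add ',' and stop

Collecting: FIRST(C) = { ',', 'num' }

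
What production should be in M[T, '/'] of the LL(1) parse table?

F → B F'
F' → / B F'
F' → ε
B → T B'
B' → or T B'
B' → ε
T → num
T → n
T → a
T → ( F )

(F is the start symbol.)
Empty (error entry)

To find M[T, '/'], we find productions for T where '/' is in the predict set (PREDICT(N → α) = (FIRST(α) \ {ε}) ∪ (FOLLOW(N) if α ⇒* ε)).

T → num: PREDICT = { 'num' }
T → n: PREDICT = { 'n' }
T → a: PREDICT = { 'a' }
T → ( F ): PREDICT = { '(' }

M[T, '/'] is empty (no production applies)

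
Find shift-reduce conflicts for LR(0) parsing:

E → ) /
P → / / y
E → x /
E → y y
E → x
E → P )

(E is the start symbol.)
Augment with E' → E and build the canonical LR(0) collection (I0 = CLOSURE({[E' → . E]}), then GOTO on every symbol after a dot until no new states appear). It has 13 states:
  I0: { [E → . ) /], [E → . P )], [E → . x /], [E → . x], [E → . y y], [E' → . E], [P → . / / y] }  — shift
  I1: { [E → ) . /] }  — shift
  I2: { [P → / . / y] }  — shift
  I3: { [E' → E .] }  — accept
  I4: { [E → P . )] }  — shift
  I5: { [E → x . /], [E → x .] }  — shift, reduce
  I6: { [E → y . y] }  — shift
  I7: { [E → y y .] }  — reduce
  I8: { [E → x / .] }  — reduce
  I9: { [E → P ) .] }  — reduce
  I10: { [P → / / . y] }  — shift
  I11: { [P → / / y .] }  — reduce
  I12: { [E → ) / .] }  — reduce

I5 contains reduce item [E → x .] and shift item [E → x . /] — shift-reduce conflict.

Answer: Yes — I5: [E → x .] vs [E → x . /]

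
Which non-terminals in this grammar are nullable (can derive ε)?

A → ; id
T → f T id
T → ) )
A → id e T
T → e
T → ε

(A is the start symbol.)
{ 'T' }

A non-terminal is nullable if it can derive ε (the empty string): either it has an ε-production, or it has a production whose right-hand side consists entirely of nullable non-terminals.

ε-productions: T → ε
So T is immediately nullable.
No further non-terminal can be added: every production for the remaining non-terminals contains a terminal or a non-nullable non-terminal.
Nullable = { 'T' }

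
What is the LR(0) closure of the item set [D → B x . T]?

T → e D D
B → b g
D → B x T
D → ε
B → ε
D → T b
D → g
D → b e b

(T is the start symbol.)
To compute CLOSURE, for each item [A → α.Bβ] where B is a non-terminal, add [B → .γ] for all productions B → γ; repeat for the newly added items until nothing changes.

Start with: [D → B x . T]
  [D → B x . T] has the dot before T: add [T → . e D D]
No further items can be added.

CLOSURE = { [D → B x . T], [T → . e D D] }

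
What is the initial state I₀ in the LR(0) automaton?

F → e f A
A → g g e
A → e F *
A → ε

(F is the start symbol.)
{ [F → . e f A], [F' → . F] }

First, augment the grammar with F' → F
I₀ = CLOSURE({ [F' → . F] }):
  [F' → . F] has the dot before F: add [F → . e f A]
No further items can be added.

I₀ = { [F → . e f A], [F' → . F] }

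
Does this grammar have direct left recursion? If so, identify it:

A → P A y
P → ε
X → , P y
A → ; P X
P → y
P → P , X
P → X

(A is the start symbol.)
Direct left recursion occurs when N → N α for some non-terminal N (the right-hand side begins with the left-hand side itself).

A → P A y: starts with P
P → ε: starts with ε
X → , P y: starts with ','
A → ; P X: starts with ';'
P → y: starts with y
P → P , X: LEFT RECURSIVE (starts with P)
P → X: starts with X

The grammar has direct left recursion on: P.

Answer: Yes, P is left-recursive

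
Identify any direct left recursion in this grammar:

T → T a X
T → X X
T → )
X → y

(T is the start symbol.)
T → T a X: LEFT RECURSIVE (starts with T)
T → X X: starts with X
T → ): starts with ')'
X → y: starts with y

The grammar has direct left recursion on: T.

Answer: Yes, T is left-recursive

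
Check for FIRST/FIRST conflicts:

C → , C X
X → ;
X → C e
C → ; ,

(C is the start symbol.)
Yes. X → ';' / X → C e on { ';' }

A FIRST/FIRST conflict occurs when two productions N → α and N → β for the same non-terminal have FIRST(α) ∩ FIRST(β) ≠ ∅ (with ε ∈ FIRST of a nullable right-hand side, so two nullable alternatives also conflict).

FIRST sets of the non-terminals at (or reachable through a nullable prefix from) the front of some alternative:
  FIRST(C) = { ',', ';' }

Productions for C:
  C → , C X: FIRST = { ',' }
  C → ; ,: FIRST = { ';' }
Productions for X:
  X → ;: FIRST = { ';' }
  X → C e: FIRST = { ',', ';' }

Conflict for X: X → ; and X → C e
  Overlap: { ';' }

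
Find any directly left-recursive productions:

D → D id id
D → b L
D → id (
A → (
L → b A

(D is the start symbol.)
Yes, D is left-recursive

D → D id id: LEFT RECURSIVE (starts with D)
D → b L: starts with b
D → id (: starts with id
A → (: starts with '('
L → b A: starts with b

The grammar has direct left recursion on: D.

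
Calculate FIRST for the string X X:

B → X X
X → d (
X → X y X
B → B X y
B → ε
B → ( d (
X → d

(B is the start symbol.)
{ 'd' }

FIRST sets of the non-terminals involved (from the grammar, by fixed-point iteration):
  FIRST(X) = { 'd' }

To compute FIRST(X X), process the symbols left to right:
Symbol X is a non-terminal. Add FIRST(X) \ {ε} = { 'd' }
X is not nullable (ε ∉ FIRST(X)), so stop here.
FIRST(X X) = { 'd' }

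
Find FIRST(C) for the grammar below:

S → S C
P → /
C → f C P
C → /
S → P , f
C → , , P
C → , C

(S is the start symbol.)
{ ',', '/', 'f' }

To compute FIRST(C), examine every production with C on the left-hand side, reading each right-hand side left to right until a non-nullable symbol is reached.

From C → f C P:
  - f is a terminal: add 'f' and stop
From C → /:
  - '/' is a terminal: add '/' and stop
From C → , , P:
  - ',' is a terminal: add ',' and stop
From C → , C:
  - ',' is a terminal: add ',' and stop

Collecting: FIRST(C) = { ',', '/', 'f' }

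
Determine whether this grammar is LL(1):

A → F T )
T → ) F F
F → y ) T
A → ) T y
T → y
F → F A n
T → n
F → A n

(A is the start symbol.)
No. Predict set conflict for A: { ')' }

A grammar is LL(1) if for each non-terminal N with multiple productions, the predict sets of those productions are pairwise disjoint, where PREDICT(N → α) = (FIRST(α) \ {ε}) ∪ (FOLLOW(N) if α ⇒* ε).

Relevant sets:
  FIRST(F) = { ')', 'y' }
  FIRST(A) = { ')', 'y' }

For A:
  PREDICT(A → F T ')') = { ')', 'y' }
  PREDICT(A → ')' T y) = { ')' }
For T:
  PREDICT(T → ')' F F) = { ')' }
  PREDICT(T → y) = { 'y' }
  PREDICT(T → n) = { 'n' }
For F:
  PREDICT(F → y ')' T) = { 'y' }
  PREDICT(F → F A n) = { ')', 'y' }
  PREDICT(F → A n) = { ')', 'y' }

Conflict found: Predict set conflict for A: { ')' }
The grammar is NOT LL(1).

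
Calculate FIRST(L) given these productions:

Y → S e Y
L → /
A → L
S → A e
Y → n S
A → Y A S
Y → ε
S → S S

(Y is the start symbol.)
{ '/' }

From L → /:
  - '/' is a terminal: add '/' and stop

Collecting: FIRST(L) = { '/' }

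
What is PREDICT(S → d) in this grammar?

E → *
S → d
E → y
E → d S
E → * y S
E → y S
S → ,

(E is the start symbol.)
{ 'd' }

PREDICT(S → d) = (FIRST(RHS) \ {ε}) ∪ (FOLLOW(S) if ε ∈ FIRST(RHS), i.e. RHS ⇒* ε)
FIRST(d) = { 'd' }
ε ∉ FIRST(d), so FOLLOW(S) is not added.
PREDICT(S → d) = { 'd' }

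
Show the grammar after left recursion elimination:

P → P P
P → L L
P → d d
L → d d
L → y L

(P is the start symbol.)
P is directly left-recursive. The standard transformation for
  A → A α₁ | ... | A α_m | β₁ | ... | β_n
is
  A  → β₁ A' | ... | β_n A'
  A' → α₁ A' | ... | α_m A' | ε

P → L L becomes P → L L P'
P → d d becomes P → d d P'
P → P P becomes P' → P P'
Add P' → ε

Productions for other non-terminals are unchanged:
  L → d d
  L → y L

Resulting grammar:
P → L L P'
P → d d P'
P' → P P'
P' → ε
L → d d
L → y L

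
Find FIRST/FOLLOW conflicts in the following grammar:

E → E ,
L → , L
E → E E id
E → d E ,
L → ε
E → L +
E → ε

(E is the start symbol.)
A FIRST/FOLLOW conflict occurs when a non-terminal N has a nullable alternative N → β (β ⇒* ε) and another alternative N → α with FIRST(α) ∩ FOLLOW(N) ≠ ∅: on such a lookahead the parser cannot decide between expanding α and letting N vanish via β.

Nullable non-terminals: E, L.
FIRST sets used below: FIRST(E) = { '+', ',', 'd', 'id', ε }, FIRST(L) = { ',', ε }

E: nullable alternative(s) E → ε; FOLLOW(E) = { $, '+', ',', 'd', 'id' }
  E → E ,: FIRST \ {ε} = { '+', ',', 'd', 'id' } — overlaps FOLLOW(E) on { '+', ',', 'd', 'id' }: CONFLICT
  E → E E id: FIRST \ {ε} = { '+', ',', 'd', 'id' } — overlaps FOLLOW(E) on { '+', ',', 'd', 'id' }: CONFLICT
  E → d E ,: FIRST \ {ε} = { 'd' } — overlaps FOLLOW(E) on { 'd' }: CONFLICT
  E → L +: FIRST \ {ε} = { '+', ',' } — overlaps FOLLOW(E) on { '+', ',' }: CONFLICT
  E → ε: FIRST \ {ε} = { } — this is the only nullable alternative, skip

L: nullable alternative(s) L → ε; FOLLOW(L) = { '+' }
  L → , L: FIRST \ {ε} = { ',' } — disjoint from FOLLOW(L)
  L → ε: FIRST \ {ε} = { } — this is the only nullable alternative, skip

So the grammar has 4 FIRST/FOLLOW conflicts (marked CONFLICT above).

Answer: Yes. E → E ',' with FOLLOW(E) on { '+', ',', 'd', 'id' }; E → E E id with FOLLOW(E) on { '+', ',', 'd', 'id' }; E → d E ',' with FOLLOW(E) on { 'd' }; E → L '+' with FOLLOW(E) on { '+', ',' }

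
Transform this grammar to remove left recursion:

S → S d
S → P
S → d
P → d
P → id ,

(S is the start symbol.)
S is directly left-recursive. The standard transformation for
  A → A α₁ | ... | A α_m | β₁ | ... | β_n
is
  A  → β₁ A' | ... | β_n A'
  A' → α₁ A' | ... | α_m A' | ε

S → P becomes S → P S'
S → d becomes S → d S'
S → S d becomes S' → d S'
Add S' → ε

Productions for other non-terminals are unchanged:
  P → d
  P → id ,

Resulting grammar:
S → P S'
S → d S'
S' → d S'
S' → ε
P → d
P → id ,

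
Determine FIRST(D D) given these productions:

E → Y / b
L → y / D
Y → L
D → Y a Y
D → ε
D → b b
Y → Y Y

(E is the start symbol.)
{ 'b', 'y', ε }

FIRST sets of the non-terminals involved (from the grammar, by fixed-point iteration):
  FIRST(D) = { 'b', 'y', ε }

To compute FIRST(D D), process the symbols left to right:
Symbol D is a non-terminal. Add FIRST(D) \ {ε} = { 'b', 'y' }
D is nullable (ε ∈ FIRST(D)), continue to the next symbol.
Symbol D is a non-terminal. Add FIRST(D) \ {ε} = { 'b', 'y' }
D is nullable (ε ∈ FIRST(D)), continue to the next symbol.
All symbols are nullable, so ε is in the result.
FIRST(D D) = { 'b', 'y', ε }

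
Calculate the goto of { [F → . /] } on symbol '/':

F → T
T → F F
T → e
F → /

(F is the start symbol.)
{ [F → / .] }

GOTO(I, '/') = CLOSURE({ [A → αX.β] : [A → α.Xβ] ∈ I, X = '/' })

Items with dot before '/', with the dot advanced:
  [F → . /] → [F → / .]
Closure adds nothing (no advanced item has the dot before a non-terminal).

GOTO = { [F → / .] }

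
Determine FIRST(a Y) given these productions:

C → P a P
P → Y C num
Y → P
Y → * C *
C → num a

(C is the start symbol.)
To compute FIRST(a Y), process the symbols left to right:
Symbol a is a terminal. Add 'a' and stop.
FIRST(a Y) = { 'a' }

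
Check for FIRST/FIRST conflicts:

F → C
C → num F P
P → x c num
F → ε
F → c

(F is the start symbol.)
No FIRST/FIRST conflicts.

A FIRST/FIRST conflict occurs when two productions N → α and N → β for the same non-terminal have FIRST(α) ∩ FIRST(β) ≠ ∅ (with ε ∈ FIRST of a nullable right-hand side, so two nullable alternatives also conflict).

FIRST sets of the non-terminals at (or reachable through a nullable prefix from) the front of some alternative:
  FIRST(C) = { 'num' }

Productions for F:
  F → C: FIRST = { 'num' }
  F → ε: FIRST = { ε }
  F → c: FIRST = { 'c' }
C, P have only one production, so no FIRST/FIRST conflict is possible there.

All alternatives of each non-terminal have pairwise disjoint FIRST sets.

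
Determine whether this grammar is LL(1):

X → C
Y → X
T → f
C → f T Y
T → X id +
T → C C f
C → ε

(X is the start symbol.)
A grammar is LL(1) if for each non-terminal N with multiple productions, the predict sets of those productions are pairwise disjoint, where PREDICT(N → α) = (FIRST(α) \ {ε}) ∪ (FOLLOW(N) if α ⇒* ε).

Relevant sets:
  FIRST(X) = { 'f', ε }
  FIRST(C) = { 'f', ε }
  FOLLOW(C) = { $, 'f', 'id' }

For T:
  PREDICT(T → f) = { 'f' }
  PREDICT(T → X id '+') = { 'f', 'id' }
  PREDICT(T → C C f) = { 'f' }
For C:
  PREDICT(C → f T Y) = { 'f' }
  PREDICT(C → ε) = { $, 'f', 'id' }
X, Y have a single production, so nothing to check there.

Conflict found: Predict set conflict for T: { 'f' }
The grammar is NOT LL(1).

Answer: No. Predict set conflict for T: { 'f' }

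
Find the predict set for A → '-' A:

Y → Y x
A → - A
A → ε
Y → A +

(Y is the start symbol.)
PREDICT(A → '-' A) = (FIRST(RHS) \ {ε}) ∪ (FOLLOW(A) if ε ∈ FIRST(RHS), i.e. RHS ⇒* ε)
FIRST('-' A) = { '-' }
ε ∉ FIRST('-' A), so FOLLOW(A) is not added.
PREDICT(A → '-' A) = { '-' }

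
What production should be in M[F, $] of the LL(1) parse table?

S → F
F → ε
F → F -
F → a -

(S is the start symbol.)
To find M[F, $], we find productions for F where $ is in the predict set (PREDICT(N → α) = (FIRST(α) \ {ε}) ∪ (FOLLOW(N) if α ⇒* ε)).

Relevant sets:
  FIRST(F) = { '-', 'a', ε }
  FOLLOW(F) = { $, '-' }

F → ε: PREDICT = { $, '-' }
  $ is in predict set, so this production goes in M[F, $]
F → F -: PREDICT = { '-', 'a' }
F → a -: PREDICT = { 'a' }

M[F, $] = F → ε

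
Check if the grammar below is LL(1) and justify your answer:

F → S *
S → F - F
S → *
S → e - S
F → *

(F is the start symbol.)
A grammar is LL(1) if for each non-terminal N with multiple productions, the predict sets of those productions are pairwise disjoint, where PREDICT(N → α) = (FIRST(α) \ {ε}) ∪ (FOLLOW(N) if α ⇒* ε).

Relevant sets:
  FIRST(S) = { '*', 'e' }
  FIRST(F) = { '*', 'e' }

For F:
  PREDICT(F → S '*') = { '*', 'e' }
  PREDICT(F → '*') = { '*' }
For S:
  PREDICT(S → F '-' F) = { '*', 'e' }
  PREDICT(S → '*') = { '*' }
  PREDICT(S → e '-' S) = { 'e' }

Conflict found: Predict set conflict for F: { '*' }
The grammar is NOT LL(1).

Answer: No. Predict set conflict for F: { '*' }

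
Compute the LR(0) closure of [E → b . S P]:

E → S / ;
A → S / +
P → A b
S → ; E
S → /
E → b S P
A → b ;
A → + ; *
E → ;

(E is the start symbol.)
{ [E → b . S P], [S → . /], [S → . ; E] }

Start with: [E → b . S P]
  [E → b . S P] has the dot before S: add [S → . ; E], [S → . /]
No further items can be added.

CLOSURE = { [E → b . S P], [S → . /], [S → . ; E] }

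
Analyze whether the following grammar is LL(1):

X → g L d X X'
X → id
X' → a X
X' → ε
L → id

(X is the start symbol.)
A grammar is LL(1) if for each non-terminal N with multiple productions, the predict sets of those productions are pairwise disjoint, where PREDICT(N → α) = (FIRST(α) \ {ε}) ∪ (FOLLOW(N) if α ⇒* ε).

Relevant sets:
  FOLLOW(X') = { $, 'a' }

For X:
  PREDICT(X → g L d X X') = { 'g' }
  PREDICT(X → id) = { 'id' }
For X':
  PREDICT(X' → a X) = { 'a' }
  PREDICT(X' → ε) = { $, 'a' }
L has a single production, so nothing to check there.

Conflict found: Predict set conflict for X': { 'a' }
The grammar is NOT LL(1).

Answer: No. Predict set conflict for X': { 'a' }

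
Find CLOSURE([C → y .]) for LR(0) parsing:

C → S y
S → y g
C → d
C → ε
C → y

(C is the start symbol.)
{ [C → y .] }

To compute CLOSURE, for each item [A → α.Bβ] where B is a non-terminal, add [B → .γ] for all productions B → γ; repeat for the newly added items until nothing changes.

Start with: [C → y .]
The dot is at the end, so nothing is added.

CLOSURE = { [C → y .] }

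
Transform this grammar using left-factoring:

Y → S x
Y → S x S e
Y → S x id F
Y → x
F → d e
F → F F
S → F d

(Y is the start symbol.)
Left-factoring transforms A → αβ₁ | αβ₂ into A → αA' and A' → β₁ | β₂
(α is the longest common prefix among the alternatives). Repeat until
no nonterminal has two alternatives with a common prefix.

Round 1: Y has alternatives sharing prefix 'S x'. Introduce Y': Y → S x Y'
  Add: Y' → ε
  Add: Y' → S e
  Add: Y' → id F

No remaining common prefixes — done.

Resulting grammar:
Y → S x Y'
Y' → ε
Y' → S e
Y' → id F
Y → x
F → d e
F → F F
S → F d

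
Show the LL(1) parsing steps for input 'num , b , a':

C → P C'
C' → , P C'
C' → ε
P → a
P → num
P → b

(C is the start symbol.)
LL(1) parsing maintains a stack (initially the start symbol over $) and the input. At each step: if the stack top is a terminal, match it against the current input token; if it is a non-terminal N, replace it with the RHS of M[N, lookahead] (the unique production whose predict set contains the lookahead).

Stack is shown with the top on the left.

Stack     Input          Action
-------------------------------
C $       num , b , a $  output C → P C'
P C' $    num , b , a $  output P → num
num C' $  num , b , a $  match 'num'
C' $      , b , a $      output C' → , P C'
, P C' $  , b , a $      match ','
P C' $    b , a $        output P → b
b C' $    b , a $        match 'b'
C' $      , a $          output C' → , P C'
, P C' $  , a $          match ','
P C' $    a $            output P → a
a C' $    a $            match 'a'
C' $      $              output C' → ε
$         $              accept

The string is accepted.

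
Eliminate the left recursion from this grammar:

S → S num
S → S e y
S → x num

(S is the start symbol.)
S is directly left-recursive. The standard transformation for
  A → A α₁ | ... | A α_m | β₁ | ... | β_n
is
  A  → β₁ A' | ... | β_n A'
  A' → α₁ A' | ... | α_m A' | ε

S → x num becomes S → x num S'
S → S num becomes S' → num S'
S → S e y becomes S' → e y S'
Add S' → ε

Resulting grammar:
S → x num S'
S' → num S'
S' → e y S'
S' → ε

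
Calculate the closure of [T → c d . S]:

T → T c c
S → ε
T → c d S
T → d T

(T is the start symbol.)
{ [S → .], [T → c d . S] }

To compute CLOSURE, for each item [A → α.Bβ] where B is a non-terminal, add [B → .γ] for all productions B → γ; repeat for the newly added items until nothing changes.

Start with: [T → c d . S]
  [T → c d . S] has the dot before S: add [S → .]
No further items can be added.

CLOSURE = { [S → .], [T → c d . S] }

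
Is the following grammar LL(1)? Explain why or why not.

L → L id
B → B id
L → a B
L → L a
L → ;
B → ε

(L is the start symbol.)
A grammar is LL(1) if for each non-terminal N with multiple productions, the predict sets of those productions are pairwise disjoint, where PREDICT(N → α) = (FIRST(α) \ {ε}) ∪ (FOLLOW(N) if α ⇒* ε).

Relevant sets:
  FIRST(L) = { ';', 'a' }
  FIRST(B) = { 'id', ε }
  FOLLOW(B) = { $, 'a', 'id' }

For L:
  PREDICT(L → L id) = { ';', 'a' }
  PREDICT(L → a B) = { 'a' }
  PREDICT(L → L a) = { ';', 'a' }
  PREDICT(L → ';') = { ';' }
For B:
  PREDICT(B → B id) = { 'id' }
  PREDICT(B → ε) = { $, 'a', 'id' }

Conflict found: Predict set conflict for L: { 'a' }
The grammar is NOT LL(1).

Answer: No. Predict set conflict for L: { 'a' }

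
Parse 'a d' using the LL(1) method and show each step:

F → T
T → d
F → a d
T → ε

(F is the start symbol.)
LL(1) parsing maintains a stack (initially the start symbol over $) and the input. At each step: if the stack top is a terminal, match it against the current input token; if it is a non-terminal N, replace it with the RHS of M[N, lookahead] (the unique production whose predict set contains the lookahead).

Stack is shown with the top on the left.

Stack  Input  Action
--------------------
F $    a d $  output F → a d
a d $  a d $  match 'a'
d $    d $    match 'd'
$      $      accept

The string is accepted.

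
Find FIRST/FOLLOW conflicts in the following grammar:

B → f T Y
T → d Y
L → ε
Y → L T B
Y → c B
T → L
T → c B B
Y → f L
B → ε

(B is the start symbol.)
A FIRST/FOLLOW conflict occurs when a non-terminal N has a nullable alternative N → β (β ⇒* ε) and another alternative N → α with FIRST(α) ∩ FOLLOW(N) ≠ ∅: on such a lookahead the parser cannot decide between expanding α and letting N vanish via β.

Nullable non-terminals: B, L, T, Y.
FIRST sets used below: FIRST(L) = { ε }, FIRST(T) = { 'c', 'd', ε }, FIRST(B) = { 'f', ε }

B: nullable alternative(s) B → ε; FOLLOW(B) = { $, 'c', 'd', 'f' }
  B → f T Y: FIRST \ {ε} = { 'f' } — overlaps FOLLOW(B) on { 'f' }: CONFLICT
  B → ε: FIRST \ {ε} = { } — this is the only nullable alternative, skip
L has a nullable alternative but only one production, so nothing to check.

T: nullable alternative(s) T → L; FOLLOW(T) = { $, 'c', 'd', 'f' }
  T → d Y: FIRST \ {ε} = { 'd' } — overlaps FOLLOW(T) on { 'd' }: CONFLICT
  T → L: FIRST \ {ε} = { } — this is the only nullable alternative, skip
  T → c B B: FIRST \ {ε} = { 'c' } — overlaps FOLLOW(T) on { 'c' }: CONFLICT

Y: nullable alternative(s) Y → L T B; FOLLOW(Y) = { $, 'c', 'd', 'f' }
  Y → L T B: FIRST \ {ε} = { 'c', 'd', 'f' } — this is the only nullable alternative, skip
  Y → c B: FIRST \ {ε} = { 'c' } — overlaps FOLLOW(Y) on { 'c' }: CONFLICT
  Y → f L: FIRST \ {ε} = { 'f' } — overlaps FOLLOW(Y) on { 'f' }: CONFLICT

So the grammar has 5 FIRST/FOLLOW conflicts (marked CONFLICT above).

Answer: Yes. B → f T Y with FOLLOW(B) on { 'f' }; T → d Y with FOLLOW(T) on { 'd' }; T → c B B with FOLLOW(T) on { 'c' }; Y → c B with FOLLOW(Y) on { 'c' }; Y → f L with FOLLOW(Y) on { 'f' }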